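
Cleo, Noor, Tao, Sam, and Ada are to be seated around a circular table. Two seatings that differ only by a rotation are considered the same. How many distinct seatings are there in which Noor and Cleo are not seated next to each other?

12

Without the restriction there are (4)! = 24 seatings.
Seatings with Noor beside Cleo: treat them as a block with 2 internal orders, giving 2 × (3)! = 12.
Subtracting, 24 − 12 = 12.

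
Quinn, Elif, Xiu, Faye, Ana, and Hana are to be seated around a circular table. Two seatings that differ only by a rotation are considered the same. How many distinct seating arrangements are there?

Seat Quinn anywhere (absorbing the rotational symmetry), then permute the other 5: (5)! = 120.

120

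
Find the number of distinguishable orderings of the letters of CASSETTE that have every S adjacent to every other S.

1260

Treat the 2 copies of S as a single block. The multiset to arrange is then {SS, A, C, E, E, T, T}, 7 items in all.
That gives (7)!/(2!·2!) = 1260 arrangements.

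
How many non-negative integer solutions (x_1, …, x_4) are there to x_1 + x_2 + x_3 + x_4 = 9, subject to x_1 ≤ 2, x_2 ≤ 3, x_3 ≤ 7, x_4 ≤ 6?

By stars and bars, unrestricted non-negative solutions to x_1+…+x_4 = 9 number C(9+3,3) = 220.
Subtract solutions that violate a single cap (substitute x_i' = x_i − (cap_i+1)): x_1 ≥ 3 gives C(9,3) = 84; x_2 ≥ 4 gives C(8,3) = 56; x_3 ≥ 8 gives C(4,3) = 4; x_4 ≥ 7 gives C(5,3) = 10. Together 154.
Add back pairs where two caps are both exceeded: 10 + 0 + 0 + 0 + 0 + 0 = 10.
By inclusion–exclusion the count is 220 − 154 + 10 = 76.

76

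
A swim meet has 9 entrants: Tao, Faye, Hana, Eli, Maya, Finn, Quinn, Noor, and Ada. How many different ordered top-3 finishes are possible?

There are 9 choices for 1st place, 8 for 2nd, and 7 for 3rd.
That gives 9 × 8 × 7 = 504.

504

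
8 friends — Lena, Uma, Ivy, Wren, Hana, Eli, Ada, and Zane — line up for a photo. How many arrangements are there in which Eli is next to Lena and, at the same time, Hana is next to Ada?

Treat {Eli,Lena} as one block (2 orders) and {Hana,Ada} as another (2 orders).
That leaves 6 units to arrange: 2 × 2 × 6! = 4 × 720 = 2880.

2880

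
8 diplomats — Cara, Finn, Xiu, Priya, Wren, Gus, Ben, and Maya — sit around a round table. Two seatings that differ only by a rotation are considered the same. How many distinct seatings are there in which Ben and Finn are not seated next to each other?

3600

Without the restriction there are (7)! = 5040 seatings.
Seatings with Ben beside Finn: treat them as a block with 2 internal orders, giving 2 × (6)! = 1440.
Subtracting, 5040 − 1440 = 3600.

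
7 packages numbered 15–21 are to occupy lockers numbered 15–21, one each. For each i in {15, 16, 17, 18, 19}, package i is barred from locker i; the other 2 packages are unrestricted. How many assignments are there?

2428

Let Aᵢ (for 15 ≤ i ≤ 19) be the placements that put package i in its forbidden locker. Any j of these fix j positions, leaving (7−j)! ways to fill the rest, and there are C(5,j) ways to pick which j.
By inclusion–exclusion, the number of valid placements is Σ_{j=0}^{5} (−1)^j C(5,j)·(7−j)!.
Computing: 5040 − 3600 + 1200 − 240 + 30 − 2 = 2428.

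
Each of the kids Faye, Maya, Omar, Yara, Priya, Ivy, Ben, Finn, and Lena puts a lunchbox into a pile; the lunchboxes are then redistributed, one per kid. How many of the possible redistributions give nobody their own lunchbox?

133496

Let Aᵢ be the assignments in which kid i gets their own lunchbox. We want the size of the complement of A₁∪…∪A_9.
By inclusion–exclusion this is Σ_{j=0}^{9} (−1)^j C(9,j)·(9−j)!.
Computing: 362880 − 362880 + 181440 − 60480 + 15120 − 3024 + 504 − 72 + 9 − 1 = 133496.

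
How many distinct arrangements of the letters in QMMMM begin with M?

Fix M in the first position and arrange the remaining 4 letters.
Those 4 letters have M appearing 3 times, giving (4)!/(3!) = 4.

4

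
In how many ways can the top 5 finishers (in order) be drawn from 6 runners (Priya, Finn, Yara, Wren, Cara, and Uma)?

720

This is an ordered selection of 5 from 6: P(6,5).
That gives 6 × 5 × 4 × 3 × 2 = 720.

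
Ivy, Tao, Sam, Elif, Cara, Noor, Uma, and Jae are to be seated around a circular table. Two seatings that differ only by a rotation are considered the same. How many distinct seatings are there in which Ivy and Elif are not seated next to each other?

All circular seatings of 8 people number (7)! = 5040.
Seatings with Ivy beside Elif: treat them as a block with 2 internal orders, giving 2 × (6)! = 1440.
Subtracting, 5040 − 1440 = 3600.

3600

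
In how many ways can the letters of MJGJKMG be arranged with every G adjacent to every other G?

Treat the 2 copies of G as a single block. The multiset to arrange is then {GG, J, J, K, M, M}, 6 items in all.
That gives (6)!/(2!·2!) = 180 arrangements.

180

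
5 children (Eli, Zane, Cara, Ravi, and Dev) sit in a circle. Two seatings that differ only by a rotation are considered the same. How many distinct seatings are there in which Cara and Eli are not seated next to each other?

12

All circular seatings of 5 people number (4)! = 24.
Seatings with Cara beside Eli: treat them as a block with 2 internal orders, giving 2 × (3)! = 12.
Subtracting, 24 − 12 = 12.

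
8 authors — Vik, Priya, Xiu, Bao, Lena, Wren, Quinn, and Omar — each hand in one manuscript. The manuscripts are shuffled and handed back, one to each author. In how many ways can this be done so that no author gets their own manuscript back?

14833

Count assignments avoiding every fixed point. For any j of the 8 authors fixed to their own manuscript, the other 8−j can be arranged in (8−j)! ways.
By inclusion–exclusion this is Σ_{j=0}^{8} (−1)^j C(8,j)·(8−j)!.
Computing: 40320 − 40320 + 20160 − 6720 + 1680 − 336 + 56 − 8 + 1 = 14833.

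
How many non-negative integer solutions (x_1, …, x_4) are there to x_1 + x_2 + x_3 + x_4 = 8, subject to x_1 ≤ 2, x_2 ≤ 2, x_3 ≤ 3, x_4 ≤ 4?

18

Without the upper bounds there are C(11,3) = 165 ways to split 8 among 4 variables.
Subtract solutions that violate a single cap (substitute x_i' = x_i − (cap_i+1)): x_1 ≥ 3 gives C(8,3) = 56; x_2 ≥ 3 gives C(8,3) = 56; x_3 ≥ 4 gives C(7,3) = 35; x_4 ≥ 5 gives C(6,3) = 20. Together 167.
Add back pairs where two caps are both exceeded: 10 + 4 + 1 + 4 + 1 + 0 = 20.
By inclusion–exclusion the count is 165 − 167 + 20 = 18.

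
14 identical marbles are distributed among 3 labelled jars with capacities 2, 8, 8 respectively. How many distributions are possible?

Ignoring the caps, the number of non-negative solutions to x_1+…+x_3 = 14 is C(16,2) = 120.
Subtract solutions that violate a single cap (substitute x_i' = x_i − (cap_i+1)): x_1 ≥ 3 gives C(13,2) = 78; x_2 ≥ 9 gives C(7,2) = 21; x_3 ≥ 9 gives C(7,2) = 21. Together 120.
Add back pairs where two caps are both exceeded: 6 + 6 + 0 = 12.
By inclusion–exclusion the count is 120 − 120 + 12 = 12.

12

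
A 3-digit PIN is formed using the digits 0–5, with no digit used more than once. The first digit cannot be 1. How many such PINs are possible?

100

The first digit has 6−1 = 5 choices (anything except 1).
The remaining 2 digits are filled from the other 5 symbols without repetition: 5 × 4 = 20.
Total: 5 × 20 = 100.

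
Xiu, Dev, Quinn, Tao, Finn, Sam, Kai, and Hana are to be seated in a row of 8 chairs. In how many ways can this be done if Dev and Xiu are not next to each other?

30240

There are 8! = 40320 arrangements in all. If Dev and Xiu are adjacent, merging them into one block gives 2·(7)! = 10080 arrangements.
Complementary counting: 40320 − 10080 = 30240.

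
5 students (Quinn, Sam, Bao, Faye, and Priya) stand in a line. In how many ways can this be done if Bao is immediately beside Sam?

48

Treat {Bao, Sam} as a single unit. There are 4 units to order, and the pair itself can be ordered 2 ways.
So the count is 2·(4)! = 48.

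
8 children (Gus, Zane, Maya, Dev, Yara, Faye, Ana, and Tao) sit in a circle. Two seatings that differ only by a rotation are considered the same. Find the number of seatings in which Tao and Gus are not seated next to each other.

All circular seatings of 8 people number (7)! = 5040.
Seatings with Tao beside Gus: treat them as a block with 2 internal orders, giving 2 × (6)! = 1440.
Subtracting, 5040 − 1440 = 3600.

3600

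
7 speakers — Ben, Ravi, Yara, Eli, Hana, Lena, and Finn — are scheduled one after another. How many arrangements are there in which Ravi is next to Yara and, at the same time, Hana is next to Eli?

Treat {Ravi,Yara} as one block (2 orders) and {Hana,Eli} as another (2 orders).
That leaves 5 units to arrange: 2 × 2 × 5! = 4 × 120 = 480.

480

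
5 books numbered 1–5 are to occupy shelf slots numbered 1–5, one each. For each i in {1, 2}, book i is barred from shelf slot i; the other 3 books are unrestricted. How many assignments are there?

Let Aᵢ (for i ∈ {1, 2}) be the placements that put book i in its forbidden shelf slot. Any j of these fix j positions, leaving (5−j)! ways to fill the rest, and there are C(2,j) ways to pick which j.
By inclusion–exclusion, the number of valid placements is Σ_{j=0}^{2} (−1)^j C(2,j)·(5−j)!.
Computing: 120 − 48 + 6 = 78.

78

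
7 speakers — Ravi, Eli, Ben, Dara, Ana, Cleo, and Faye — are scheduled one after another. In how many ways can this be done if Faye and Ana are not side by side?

3600

There are 7! = 5040 arrangements in all. If Faye and Ana are adjacent, merging them into one block gives 2·(6)! = 1440 arrangements.
Complementary counting: 5040 − 1440 = 3600.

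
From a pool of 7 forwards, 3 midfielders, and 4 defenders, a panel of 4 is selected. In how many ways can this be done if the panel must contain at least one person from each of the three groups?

Total 4-person selections from all 14: C(14,4) = 1001.
Selections missing a whole group: no forwards → C(7,4) = 35; no midfielders → C(11,4) = 330; no defenders → C(10,4) = 210.
Add back selections omitting two groups (i.e. drawn from a single group): C(7,4) + C(3,4) + C(4,4) = 36.
By inclusion–exclusion: 1001 − 575 + 36 = 462.

462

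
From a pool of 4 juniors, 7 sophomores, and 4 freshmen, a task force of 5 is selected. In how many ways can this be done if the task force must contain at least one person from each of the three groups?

2044

Total 5-person selections from all 15: C(15,5) = 3003.
Subtract selections that omit an entire group: no juniors → C(11,5) = 462; no sophomores → C(8,5) = 56; no freshmen → C(11,5) = 462.
Add back selections omitting two groups (i.e. drawn from a single group): C(4,5) + C(7,5) + C(4,5) = 21.
By inclusion–exclusion: 3003 − 980 + 21 = 2044.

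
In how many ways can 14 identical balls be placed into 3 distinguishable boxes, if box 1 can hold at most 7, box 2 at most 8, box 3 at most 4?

20

Ignoring the caps, the number of non-negative solutions to x_1+…+x_3 = 14 is C(16,2) = 120.
Subtract solutions that violate a single cap (substitute x_i' = x_i − (cap_i+1)): x_1 ≥ 8 gives C(8,2) = 28; x_2 ≥ 9 gives C(7,2) = 21; x_3 ≥ 5 gives C(11,2) = 55. Together 104.
Add back pairs where two caps are both exceeded: 0 + 3 + 1 = 4.
By inclusion–exclusion the count is 120 − 104 + 4 = 20.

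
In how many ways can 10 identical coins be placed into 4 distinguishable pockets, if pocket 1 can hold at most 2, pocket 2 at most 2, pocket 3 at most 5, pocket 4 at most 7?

Without the upper bounds there are C(13,3) = 286 ways to split 10 among 4 pockets.
Subtract solutions that violate a single cap (substitute x_i' = x_i − (cap_i+1)): x_1 ≥ 3 gives C(10,3) = 120; x_2 ≥ 3 gives C(10,3) = 120; x_3 ≥ 6 gives C(7,3) = 35; x_4 ≥ 8 gives C(5,3) = 10. Together 285.
Add back pairs where two caps are both exceeded: 35 + 4 + 0 + 4 + 0 + 0 = 43.
By inclusion–exclusion the count is 286 − 285 + 43 = 44.

44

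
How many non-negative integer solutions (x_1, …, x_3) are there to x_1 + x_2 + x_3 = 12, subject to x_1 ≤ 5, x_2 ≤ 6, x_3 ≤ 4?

By stars and bars, unrestricted non-negative solutions to x_1+…+x_3 = 12 number C(12+2,2) = 91.
Subtract solutions that violate a single cap (substitute x_i' = x_i − (cap_i+1)): x_1 ≥ 6 gives C(8,2) = 28; x_2 ≥ 7 gives C(7,2) = 21; x_3 ≥ 5 gives C(9,2) = 36. Together 85.
Add back pairs where two caps are both exceeded: 0 + 3 + 1 = 4.
By inclusion–exclusion the count is 91 − 85 + 4 = 10.

10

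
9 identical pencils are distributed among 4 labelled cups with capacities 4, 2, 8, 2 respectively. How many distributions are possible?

By stars and bars, unrestricted non-negative solutions to x_1+…+x_4 = 9 number C(9+3,3) = 220.
Subtract solutions that violate a single cap (substitute x_i' = x_i − (cap_i+1)): x_1 ≥ 5 gives C(7,3) = 35; x_2 ≥ 3 gives C(9,3) = 84; x_3 ≥ 9 gives C(3,3) = 1; x_4 ≥ 3 gives C(9,3) = 84. Together 204.
Add back pairs where two caps are both exceeded: 4 + 0 + 4 + 0 + 20 + 0 = 28.
By inclusion–exclusion the count is 220 − 204 + 28 = 44.

44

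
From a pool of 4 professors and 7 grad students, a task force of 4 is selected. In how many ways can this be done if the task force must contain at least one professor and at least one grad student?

Unrestricted: C(11,4) = 330 ways to pick any 4 of the 11.
Selections missing a whole group: no professors → C(7,4) = 35; no grad students → C(4,4) = 1.
Both groups omitted at once is impossible, so 330 − 36 = 294.

294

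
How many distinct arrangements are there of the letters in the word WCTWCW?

WCTWCW has 6 letters with C appearing twice and W appearing 3 times.
Dividing 6! = 720 by 3!·2! = 12 for the repeated letters gives 60.

60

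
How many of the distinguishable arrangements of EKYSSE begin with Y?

Fix Y in the first position and arrange the remaining 5 letters.
Those 5 letters have E appearing twice and S appearing twice, giving (5)!/(2!·2!) = 30.

30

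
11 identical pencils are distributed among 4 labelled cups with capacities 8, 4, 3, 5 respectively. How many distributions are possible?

109

Without the upper bounds there are C(14,3) = 364 ways to split 11 among 4 cups.
Subtract solutions that violate a single cap (substitute x_i' = x_i − (cap_i+1)): x_1 ≥ 9 gives C(5,3) = 10; x_2 ≥ 5 gives C(9,3) = 84; x_3 ≥ 4 gives C(10,3) = 120; x_4 ≥ 6 gives C(8,3) = 56. Together 270.
Add back pairs where two caps are both exceeded: 0 + 0 + 0 + 10 + 1 + 4 = 15.
By inclusion–exclusion the count is 364 − 270 + 15 = 109.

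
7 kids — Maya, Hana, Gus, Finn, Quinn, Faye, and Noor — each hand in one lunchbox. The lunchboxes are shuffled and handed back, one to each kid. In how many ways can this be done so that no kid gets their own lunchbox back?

Count assignments avoiding every fixed point. For any j of the 7 kids fixed to their own lunchbox, the other 7−j can be arranged in (7−j)! ways.
By inclusion–exclusion this is Σ_{j=0}^{7} (−1)^j C(7,j)·(7−j)!.
Computing: 5040 − 5040 + 2520 − 840 + 210 − 42 + 7 − 1 = 1854.

1854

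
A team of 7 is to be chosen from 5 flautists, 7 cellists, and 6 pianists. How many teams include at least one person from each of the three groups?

28987

Unrestricted: C(18,7) = 31824 ways to pick any 7 of the 18.
Subtract selections that omit an entire group: no flautists → C(13,7) = 1716; no cellists → C(11,7) = 330; no pianists → C(12,7) = 792.
Add back selections omitting two groups (i.e. drawn from a single group): C(5,7) + C(7,7) + C(6,7) = 1.
By inclusion–exclusion: 31824 − 2838 + 1 = 28987.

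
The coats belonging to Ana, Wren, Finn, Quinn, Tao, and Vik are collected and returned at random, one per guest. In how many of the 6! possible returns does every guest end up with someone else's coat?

265

Let Aᵢ be the assignments in which guest i gets their own coat. We want the size of the complement of A₁∪…∪A_6.
By inclusion–exclusion this is Σ_{j=0}^{6} (−1)^j C(6,j)·(6−j)!.
Computing: 720 − 720 + 360 − 120 + 30 − 6 + 1 = 265.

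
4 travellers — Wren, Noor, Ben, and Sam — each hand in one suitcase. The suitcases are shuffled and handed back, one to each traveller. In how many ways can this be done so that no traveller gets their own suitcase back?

Count assignments avoiding every fixed point. For any j of the 4 travellers fixed to their own suitcase, the other 4−j can be arranged in (4−j)! ways.
By inclusion–exclusion this is Σ_{j=0}^{4} (−1)^j C(4,j)·(4−j)!.
Computing: 24 − 24 + 12 − 4 + 1 = 9.

9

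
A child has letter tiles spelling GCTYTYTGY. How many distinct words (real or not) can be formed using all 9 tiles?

5040

Letter multiplicities in GCTYTYTGY: C×1, G×2, T×3, Y×3.
So there are 9! / (3!·3!·2!) = 5040 distinguishable arrangements.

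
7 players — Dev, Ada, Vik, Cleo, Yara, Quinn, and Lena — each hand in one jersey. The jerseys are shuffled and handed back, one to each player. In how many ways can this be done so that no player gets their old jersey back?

Let Aᵢ be the assignments in which player i gets their old jersey. We want the size of the complement of A₁∪…∪A_7.
By inclusion–exclusion this is Σ_{j=0}^{7} (−1)^j C(7,j)·(7−j)!.
Computing: 5040 − 5040 + 2520 − 840 + 210 − 42 + 7 − 1 = 1854.

1854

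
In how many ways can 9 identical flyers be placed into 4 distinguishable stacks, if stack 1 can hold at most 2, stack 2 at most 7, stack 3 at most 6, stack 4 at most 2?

58

Without the upper bounds there are C(12,3) = 220 ways to split 9 among 4 stacks.
Subtract solutions that violate a single cap (substitute x_i' = x_i − (cap_i+1)): x_1 ≥ 3 gives C(9,3) = 84; x_2 ≥ 8 gives C(4,3) = 4; x_3 ≥ 7 gives C(5,3) = 10; x_4 ≥ 3 gives C(9,3) = 84. Together 182.
Add back pairs where two caps are both exceeded: 0 + 0 + 20 + 0 + 0 + 0 = 20.
By inclusion–exclusion the count is 220 − 182 + 20 = 58.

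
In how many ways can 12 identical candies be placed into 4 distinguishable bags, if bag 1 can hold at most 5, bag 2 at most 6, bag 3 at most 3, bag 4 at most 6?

Without the upper bounds there are C(15,3) = 455 ways to split 12 among 4 bags.
Subtract solutions that violate a single cap (substitute x_i' = x_i − (cap_i+1)): x_1 ≥ 6 gives C(9,3) = 84; x_2 ≥ 7 gives C(8,3) = 56; x_3 ≥ 4 gives C(11,3) = 165; x_4 ≥ 7 gives C(8,3) = 56. Together 361.
Add back pairs where two caps are both exceeded: 0 + 10 + 0 + 4 + 0 + 4 = 18.
By inclusion–exclusion the count is 455 − 361 + 18 = 112.

112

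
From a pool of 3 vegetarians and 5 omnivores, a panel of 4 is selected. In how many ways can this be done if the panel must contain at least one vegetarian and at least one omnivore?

65

Unrestricted: C(8,4) = 70 ways to pick any 4 of the 8.
Selections missing a whole group: no vegetarians → C(5,4) = 5; no omnivores → C(3,4) = 0.
Both groups omitted at once is impossible, so 70 − 5 = 65.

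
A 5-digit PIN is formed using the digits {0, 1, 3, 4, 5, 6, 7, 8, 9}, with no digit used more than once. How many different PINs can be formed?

15120

Choose and order 5 of the 9 symbols: the first digit has 9 options, the next 8, and so on down to 5.
9 × 8 × 7 × 6 × 5 = 15120.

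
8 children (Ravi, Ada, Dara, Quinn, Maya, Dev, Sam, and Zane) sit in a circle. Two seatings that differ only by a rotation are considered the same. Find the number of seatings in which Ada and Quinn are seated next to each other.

1440

Treat {Ada, Quinn} as one unit (2 internal orders) and seat the resulting 7 units around the table: (6)! circular arrangements.
So 2 × (6)! = 2 × 720 = 1440.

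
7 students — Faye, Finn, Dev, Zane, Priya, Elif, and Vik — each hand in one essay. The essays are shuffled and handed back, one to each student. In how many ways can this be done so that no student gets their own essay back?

This is the derangement count D_7: permutations of 7 items with no fixed point.
By inclusion–exclusion this is Σ_{j=0}^{7} (−1)^j C(7,j)·(7−j)!.
Computing: 5040 − 5040 + 2520 − 840 + 210 − 42 + 7 − 1 = 1854.

1854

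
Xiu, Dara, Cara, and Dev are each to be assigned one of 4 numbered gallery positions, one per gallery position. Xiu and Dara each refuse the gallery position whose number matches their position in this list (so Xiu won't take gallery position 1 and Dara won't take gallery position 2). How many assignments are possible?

Let Aᵢ (for i ∈ {1, 2}) be the placements that put person i in their forbidden gallery position. Any j of these fix j positions, leaving (4−j)! ways to fill the rest, and there are C(2,j) ways to pick which j.
By inclusion–exclusion, the number of valid placements is Σ_{j=0}^{2} (−1)^j C(2,j)·(4−j)!.
Computing: 24 − 12 + 2 = 14.

14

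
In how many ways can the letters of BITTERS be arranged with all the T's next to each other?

720

Treat the 2 copies of T as a single block. The multiset to arrange is then {TT, B, E, I, R, S}, 6 items in all.
All 6 items are distinct, so there are (6)! = 720 arrangements.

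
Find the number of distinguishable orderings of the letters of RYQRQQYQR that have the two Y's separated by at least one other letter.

Total arrangements of RYQRQQYQR: 9!/(4!·3!·2!) = 1260.
Arrangements with the Y's together: treat YY as one letter, giving (8)!/(4!·3!) = 280.
Subtracting, 1260 − 280 = 980 arrangements keep the Y's apart.

980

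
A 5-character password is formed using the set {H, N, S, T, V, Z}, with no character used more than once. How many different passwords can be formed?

This is a permutation of 5 out of 6: P(6,5) = 6!/1!.
6 × 5 × 4 × 3 × 2 = 720.

720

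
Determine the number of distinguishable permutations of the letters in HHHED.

Letter multiplicities in HHHED: D×1, E×1, H×3.
Dividing 5! = 120 by 3! = 6 for the repeated letters gives 20.

20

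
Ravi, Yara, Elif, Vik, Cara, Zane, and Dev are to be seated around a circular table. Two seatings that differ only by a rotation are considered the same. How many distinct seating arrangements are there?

720

Around a circle, 7 distinct people have 7!/7 = (6)! = 720 rotationally distinct seatings.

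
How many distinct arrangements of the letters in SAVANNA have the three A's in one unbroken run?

60

Treat the 3 copies of A as a single block. The multiset to arrange is then {AAA, N, N, S, V}, 5 items in all.
That gives (5)!/(2!) = 60 arrangements.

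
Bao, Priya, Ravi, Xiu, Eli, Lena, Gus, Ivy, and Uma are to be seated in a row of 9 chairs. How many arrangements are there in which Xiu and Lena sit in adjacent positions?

80640

Glue Xiu and Lena into one block (2 internal orders), leaving 8 units to arrange in a row.
That gives 2 × 8! = 2 × 40320 = 80640.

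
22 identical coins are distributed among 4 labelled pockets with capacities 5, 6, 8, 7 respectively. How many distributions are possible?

35

Ignoring the caps, the number of non-negative solutions to x_1+…+x_4 = 22 is C(25,3) = 2300.
Subtract solutions that violate a single cap (substitute x_i' = x_i − (cap_i+1)): x_1 ≥ 6 gives C(19,3) = 969; x_2 ≥ 7 gives C(18,3) = 816; x_3 ≥ 9 gives C(16,3) = 560; x_4 ≥ 8 gives C(17,3) = 680. Together 3025.
Add back pairs where two caps are both exceeded: 220 + 120 + 165 + 84 + 120 + 56 = 765.
Subtract triples: 1 + 4 + 0 + 0 = 5.
By inclusion–exclusion the count is 2300 − 3025 + 765 − 5 = 35.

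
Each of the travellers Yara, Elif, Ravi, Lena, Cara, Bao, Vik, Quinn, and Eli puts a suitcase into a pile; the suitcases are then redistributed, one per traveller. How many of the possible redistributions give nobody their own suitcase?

This is the derangement count D_9: permutations of 9 items with no fixed point.
By inclusion–exclusion this is Σ_{j=0}^{9} (−1)^j C(9,j)·(9−j)!.
Computing: 362880 − 362880 + 181440 − 60480 + 15120 − 3024 + 504 − 72 + 9 − 1 = 133496.

133496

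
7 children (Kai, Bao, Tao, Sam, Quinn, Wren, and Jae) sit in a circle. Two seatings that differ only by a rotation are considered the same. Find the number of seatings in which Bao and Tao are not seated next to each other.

480

Without the restriction there are (6)! = 720 seatings.
Those with Bao next to Tao: fuse the pair into one unit and seat 6 units around a circle — 2·(5)! = 240.
Subtracting, 720 − 240 = 480.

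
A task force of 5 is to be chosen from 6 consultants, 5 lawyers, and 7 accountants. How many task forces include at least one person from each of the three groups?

Unrestricted: C(18,5) = 8568 ways to pick any 5 of the 18.
Selections missing a whole group: no consultants → C(12,5) = 792; no lawyers → C(13,5) = 1287; no accountants → C(11,5) = 462.
Add back selections omitting two groups (i.e. drawn from a single group): C(6,5) + C(5,5) + C(7,5) = 28.
By inclusion–exclusion: 8568 − 2541 + 28 = 6055.

6055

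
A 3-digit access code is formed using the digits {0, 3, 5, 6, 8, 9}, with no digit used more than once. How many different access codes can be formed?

120

With no repetition, fill the 3 digits in order: 6 choices, then 5, down to 4.
That product is 6 × 5 × 4 = 120.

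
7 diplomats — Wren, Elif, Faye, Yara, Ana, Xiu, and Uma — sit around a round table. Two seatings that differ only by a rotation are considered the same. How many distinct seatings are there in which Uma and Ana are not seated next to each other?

480

Without the restriction there are (6)! = 720 seatings.
Seatings with Uma beside Ana: treat them as a block with 2 internal orders, giving 2 × (5)! = 240.
Subtracting, 720 − 240 = 480.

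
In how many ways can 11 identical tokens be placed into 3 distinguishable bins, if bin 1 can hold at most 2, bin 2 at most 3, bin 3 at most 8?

By stars and bars, unrestricted non-negative solutions to x_1+…+x_3 = 11 number C(11+2,2) = 78.
Subtract solutions that violate a single cap (substitute x_i' = x_i − (cap_i+1)): x_1 ≥ 3 gives C(10,2) = 45; x_2 ≥ 4 gives C(9,2) = 36; x_3 ≥ 9 gives C(4,2) = 6. Together 87.
Add back pairs where two caps are both exceeded: 15 + 0 + 0 = 15.
By inclusion–exclusion the count is 78 − 87 + 15 = 6.

6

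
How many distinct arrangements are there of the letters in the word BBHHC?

BBHHC has 5 letters with B appearing twice and H appearing twice.
Dividing 5! = 120 by 2!·2! = 4 for the repeated letters gives 30.

30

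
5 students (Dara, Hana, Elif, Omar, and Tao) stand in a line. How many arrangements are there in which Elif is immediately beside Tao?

48

Treat {Elif, Tao} as a single unit. There are 4 units to order, and the pair itself can be ordered 2 ways.
So the count is 2·(4)! = 48.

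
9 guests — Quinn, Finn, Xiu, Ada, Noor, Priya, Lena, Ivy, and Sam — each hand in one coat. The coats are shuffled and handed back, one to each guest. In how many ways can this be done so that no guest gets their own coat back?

Count assignments avoiding every fixed point. For any j of the 9 guests fixed to their own coat, the other 9−j can be arranged in (9−j)! ways.
By inclusion–exclusion this is Σ_{j=0}^{9} (−1)^j C(9,j)·(9−j)!.
Computing: 362880 − 362880 + 181440 − 60480 + 15120 − 3024 + 504 − 72 + 9 − 1 = 133496.

133496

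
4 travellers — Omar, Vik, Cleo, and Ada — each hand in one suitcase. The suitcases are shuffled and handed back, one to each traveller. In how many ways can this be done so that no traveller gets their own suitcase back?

9

Count assignments avoiding every fixed point. For any j of the 4 travellers fixed to their own suitcase, the other 4−j can be arranged in (4−j)! ways.
By inclusion–exclusion this is Σ_{j=0}^{4} (−1)^j C(4,j)·(4−j)!.
Computing: 24 − 24 + 12 − 4 + 1 = 9.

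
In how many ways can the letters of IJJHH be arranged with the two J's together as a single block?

Treat the 2 copies of J as a single block. The multiset to arrange is then {JJ, H, H, I}, 4 items in all.
That gives (4)!/(2!) = 12 arrangements.

12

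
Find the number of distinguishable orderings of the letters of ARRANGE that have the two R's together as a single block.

Treat the 2 copies of R as a single block. The multiset to arrange is then {RR, A, A, E, G, N}, 6 items in all.
That gives (6)!/(2!) = 360 arrangements.

360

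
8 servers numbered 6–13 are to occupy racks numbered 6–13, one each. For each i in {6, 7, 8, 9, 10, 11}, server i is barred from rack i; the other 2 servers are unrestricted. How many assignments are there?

18806

Let Aᵢ (for 6 ≤ i ≤ 11) be the placements that put server i in its forbidden rack. Any j of these fix j positions, leaving (8−j)! ways to fill the rest, and there are C(6,j) ways to pick which j.
By inclusion–exclusion, the number of valid placements is Σ_{j=0}^{6} (−1)^j C(6,j)·(8−j)!.
Computing: 40320 − 30240 + 10800 − 2400 + 360 − 36 + 2 = 18806.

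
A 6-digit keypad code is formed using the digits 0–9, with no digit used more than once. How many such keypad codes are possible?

Choose and order 6 of the 10 symbols: the first digit has 10 options, the next 9, and so on down to 5.
That product is 10 × 9 × 8 × 7 × 6 × 5 = 151200.

151200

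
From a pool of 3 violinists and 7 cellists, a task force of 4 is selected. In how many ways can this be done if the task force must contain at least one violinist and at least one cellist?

175

Unrestricted: C(10,4) = 210 ways to pick any 4 of the 10.
Subtract selections that omit an entire group: no violinists → C(7,4) = 35; no cellists → C(3,4) = 0.
Both groups omitted at once is impossible, so 210 − 35 = 175.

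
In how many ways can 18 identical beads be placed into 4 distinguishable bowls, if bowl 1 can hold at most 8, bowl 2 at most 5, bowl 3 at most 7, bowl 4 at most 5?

112

Ignoring the caps, the number of non-negative solutions to x_1+…+x_4 = 18 is C(21,3) = 1330.
Subtract solutions that violate a single cap (substitute x_i' = x_i − (cap_i+1)): x_1 ≥ 9 gives C(12,3) = 220; x_2 ≥ 6 gives C(15,3) = 455; x_3 ≥ 8 gives C(13,3) = 286; x_4 ≥ 6 gives C(15,3) = 455. Together 1416.
Add back pairs where two caps are both exceeded: 20 + 4 + 20 + 35 + 84 + 35 = 198.
By inclusion–exclusion the count is 1330 − 1416 + 198 = 112.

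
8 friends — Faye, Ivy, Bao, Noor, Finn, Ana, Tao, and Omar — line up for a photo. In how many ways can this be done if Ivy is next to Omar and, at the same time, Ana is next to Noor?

Treat {Ivy,Omar} as one block (2 orders) and {Ana,Noor} as another (2 orders).
That leaves 6 units to arrange: 2 × 2 × 6! = 4 × 720 = 2880.

2880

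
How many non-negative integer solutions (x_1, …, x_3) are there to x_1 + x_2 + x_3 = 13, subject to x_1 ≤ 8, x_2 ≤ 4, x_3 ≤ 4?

10

Without the upper bounds there are C(15,2) = 105 ways to split 13 among 3 variables.
Subtract solutions that violate a single cap (substitute x_i' = x_i − (cap_i+1)): x_1 ≥ 9 gives C(6,2) = 15; x_2 ≥ 5 gives C(10,2) = 45; x_3 ≥ 5 gives C(10,2) = 45. Together 105.
Add back pairs where two caps are both exceeded: 0 + 0 + 10 = 10.
By inclusion–exclusion the count is 105 − 105 + 10 = 10.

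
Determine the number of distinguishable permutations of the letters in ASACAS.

60

ASACAS has 6 letters with A appearing 3 times and S appearing twice.
So there are 6! / (3!·2!) = 60 distinguishable arrangements.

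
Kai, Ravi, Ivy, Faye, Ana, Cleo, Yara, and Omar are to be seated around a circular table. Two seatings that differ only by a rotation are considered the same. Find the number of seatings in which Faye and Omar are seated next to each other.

Glue Faye and Omar into a block (2 internal orders). Seating 7 units around a circle gives (6)! arrangements.
So 2 × (6)! = 2 × 720 = 1440.

1440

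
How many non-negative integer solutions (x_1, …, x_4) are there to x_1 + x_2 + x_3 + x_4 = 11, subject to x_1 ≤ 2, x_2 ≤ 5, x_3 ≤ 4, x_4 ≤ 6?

59

Ignoring the caps, the number of non-negative solutions to x_1+…+x_4 = 11 is C(14,3) = 364.
Subtract solutions that violate a single cap (substitute x_i' = x_i − (cap_i+1)): x_1 ≥ 3 gives C(11,3) = 165; x_2 ≥ 6 gives C(8,3) = 56; x_3 ≥ 5 gives C(9,3) = 84; x_4 ≥ 7 gives C(7,3) = 35. Together 340.
Add back pairs where two caps are both exceeded: 10 + 20 + 4 + 1 + 0 + 0 = 35.
By inclusion–exclusion the count is 364 − 340 + 35 = 59.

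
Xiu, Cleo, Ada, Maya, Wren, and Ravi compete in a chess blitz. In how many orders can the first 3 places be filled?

120

There are 6 choices for 1st place, 5 for 2nd, and 4 for 3rd.
That gives 6 × 5 × 4 = 120.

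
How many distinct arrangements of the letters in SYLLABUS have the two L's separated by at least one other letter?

There are 8!/(2!·2!) = 10080 arrangements of SYLLABUS in total.
If the two L's are adjacent, glue them into one block, leaving 7 items to arrange: (7)!/(2!) = 2520 ways.
Subtracting, 10080 − 2520 = 7560 arrangements keep the L's apart.

7560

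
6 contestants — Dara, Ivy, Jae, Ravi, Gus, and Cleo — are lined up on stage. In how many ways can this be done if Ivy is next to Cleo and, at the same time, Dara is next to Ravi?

96

Treat {Ivy,Cleo} as one block (2 orders) and {Dara,Ravi} as another (2 orders).
That leaves 4 units to arrange: 2 × 2 × 4! = 4 × 24 = 96.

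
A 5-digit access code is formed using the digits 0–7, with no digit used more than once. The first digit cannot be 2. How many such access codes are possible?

5880

The first digit has 8−1 = 7 choices (anything except 2).
The remaining 4 digits are filled from the other 7 symbols without repetition: 7 × 6 × 5 × 4 = 840.
Total: 7 × 840 = 5880.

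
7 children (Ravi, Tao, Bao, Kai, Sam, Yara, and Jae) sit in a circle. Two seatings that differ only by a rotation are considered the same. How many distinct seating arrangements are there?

720

Seat Ravi anywhere (absorbing the rotational symmetry), then permute the other 6: (6)! = 720.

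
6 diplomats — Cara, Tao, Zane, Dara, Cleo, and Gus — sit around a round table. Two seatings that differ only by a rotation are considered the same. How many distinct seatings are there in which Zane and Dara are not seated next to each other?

All circular seatings of 6 people number (5)! = 120.
Seatings with Zane beside Dara: treat them as a block with 2 internal orders, giving 2 × (4)! = 48.
Subtracting, 120 − 48 = 72.

72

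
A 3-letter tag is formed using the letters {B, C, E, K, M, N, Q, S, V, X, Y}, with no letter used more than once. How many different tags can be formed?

990

With no repetition, fill the 3 letters in order: 11 choices, then 10, down to 9.
That product is 11 × 10 × 9 = 990.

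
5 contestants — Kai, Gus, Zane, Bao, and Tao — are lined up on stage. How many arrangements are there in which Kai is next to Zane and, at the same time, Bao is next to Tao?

24

Treat {Kai,Zane} as one block (2 orders) and {Bao,Tao} as another (2 orders).
That leaves 3 units to arrange: 2 × 2 × 3! = 4 × 6 = 24.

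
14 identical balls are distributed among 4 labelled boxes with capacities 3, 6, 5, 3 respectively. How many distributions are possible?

20

Without the upper bounds there are C(17,3) = 680 ways to split 14 among 4 boxes.
Subtract solutions that violate a single cap (substitute x_i' = x_i − (cap_i+1)): x_1 ≥ 4 gives C(13,3) = 286; x_2 ≥ 7 gives C(10,3) = 120; x_3 ≥ 6 gives C(11,3) = 165; x_4 ≥ 4 gives C(13,3) = 286. Together 857.
Add back pairs where two caps are both exceeded: 20 + 35 + 84 + 4 + 20 + 35 = 198.
Subtract triples: 0 + 0 + 1 + 0 = 1.
By inclusion–exclusion the count is 680 − 857 + 198 − 1 = 20.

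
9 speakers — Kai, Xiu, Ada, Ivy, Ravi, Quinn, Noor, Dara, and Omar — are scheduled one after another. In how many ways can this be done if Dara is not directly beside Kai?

282240

Of the 9! = 362880 arrangements, those with Dara and Kai adjacent number 2 × 8! = 80640 (treat the pair as a block with 2 internal orders).
Complementary counting: 362880 − 80640 = 282240.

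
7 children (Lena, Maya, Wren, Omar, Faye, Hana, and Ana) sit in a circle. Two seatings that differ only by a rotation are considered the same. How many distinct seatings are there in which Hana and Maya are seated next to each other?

240

Glue Hana and Maya into a block (2 internal orders). Seating 6 units around a circle gives (5)! arrangements.
So 2 × (5)! = 2 × 120 = 240.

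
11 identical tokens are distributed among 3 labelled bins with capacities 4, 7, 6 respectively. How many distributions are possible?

25

Ignoring the caps, the number of non-negative solutions to x_1+…+x_3 = 11 is C(13,2) = 78.
Subtract solutions that violate a single cap (substitute x_i' = x_i − (cap_i+1)): x_1 ≥ 5 gives C(8,2) = 28; x_2 ≥ 8 gives C(5,2) = 10; x_3 ≥ 7 gives C(6,2) = 15. Together 53.
No two caps can be exceeded simultaneously, so the pair terms are all 0.
By inclusion–exclusion the count is 78 − 53 + 0 = 25.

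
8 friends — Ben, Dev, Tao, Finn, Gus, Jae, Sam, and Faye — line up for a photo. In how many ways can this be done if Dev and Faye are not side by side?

Of the 8! = 40320 arrangements, those with Dev and Faye adjacent number 2 × 7! = 10080 (treat the pair as a block with 2 internal orders).
So 40320 − 10080 = 30240 arrangements keep them apart.

30240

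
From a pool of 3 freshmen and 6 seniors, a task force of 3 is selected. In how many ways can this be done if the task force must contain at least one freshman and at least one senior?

63

Total 3-person selections from all 9: C(9,3) = 84.
Subtract selections that omit an entire group: no freshmen → C(6,3) = 20; no seniors → C(3,3) = 1.
Both groups omitted at once is impossible, so 84 − 21 = 63.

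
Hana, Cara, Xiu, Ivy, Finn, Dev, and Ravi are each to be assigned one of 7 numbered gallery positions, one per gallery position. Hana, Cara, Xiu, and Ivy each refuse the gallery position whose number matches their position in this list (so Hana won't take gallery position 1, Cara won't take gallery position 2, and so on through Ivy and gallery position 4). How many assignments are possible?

2790

Let Aᵢ (for 1 ≤ i ≤ 4) be the placements that put person i in their forbidden gallery position. Any j of these fix j positions, leaving (7−j)! ways to fill the rest, and there are C(4,j) ways to pick which j.
By inclusion–exclusion, the number of valid placements is Σ_{j=0}^{4} (−1)^j C(4,j)·(7−j)!.
Computing: 5040 − 2880 + 720 − 96 + 6 = 2790.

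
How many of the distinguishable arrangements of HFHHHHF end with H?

15

With the last slot taken by H, it remains to arrange the other 6 letters (FHHHHF).
Those 6 letters have F appearing twice and H appearing 4 times, giving (6)!/(4!·2!) = 15.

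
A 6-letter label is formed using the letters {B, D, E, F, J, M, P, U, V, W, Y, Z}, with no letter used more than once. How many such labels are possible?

With no repetition, fill the 6 letters in order: 12 choices, then 11, down to 7.
12 × 11 × 10 × 9 × 8 × 7 = 665280.

665280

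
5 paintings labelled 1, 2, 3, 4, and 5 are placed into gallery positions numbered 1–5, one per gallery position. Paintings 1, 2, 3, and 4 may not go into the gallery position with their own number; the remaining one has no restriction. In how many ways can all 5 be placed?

53

Let Aᵢ (for 1 ≤ i ≤ 4) be the placements that put painting i in its forbidden gallery position. Any j of these fix j positions, leaving (5−j)! ways to fill the rest, and there are C(4,j) ways to pick which j.
By inclusion–exclusion, the number of valid placements is Σ_{j=0}^{4} (−1)^j C(4,j)·(5−j)!.
Computing: 120 − 96 + 36 − 8 + 1 = 53.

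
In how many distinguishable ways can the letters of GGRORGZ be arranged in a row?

420

GGRORGZ has 7 letters with G appearing 3 times and R appearing twice.
The number of distinct arrangements is 7!/(3!·2!) = 5040/12 = 420.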